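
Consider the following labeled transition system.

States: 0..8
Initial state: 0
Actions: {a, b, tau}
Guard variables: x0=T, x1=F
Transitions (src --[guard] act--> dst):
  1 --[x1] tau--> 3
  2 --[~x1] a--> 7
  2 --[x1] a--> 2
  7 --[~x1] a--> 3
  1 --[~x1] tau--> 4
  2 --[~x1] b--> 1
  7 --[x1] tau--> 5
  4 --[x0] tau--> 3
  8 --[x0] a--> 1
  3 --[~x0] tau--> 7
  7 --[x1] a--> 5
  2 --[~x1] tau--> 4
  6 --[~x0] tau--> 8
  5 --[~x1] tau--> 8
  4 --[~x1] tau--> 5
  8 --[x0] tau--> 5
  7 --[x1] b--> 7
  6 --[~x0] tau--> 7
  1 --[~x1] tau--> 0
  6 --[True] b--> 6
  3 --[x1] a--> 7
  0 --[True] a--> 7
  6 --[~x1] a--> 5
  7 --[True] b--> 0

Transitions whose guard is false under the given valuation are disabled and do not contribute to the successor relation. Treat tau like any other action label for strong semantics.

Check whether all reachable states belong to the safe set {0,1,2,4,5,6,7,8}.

Answer: INVARIANT VIOLATED at state 3

Trace:
Inv-set: {0,1,2,4,5,6,7,8}
Reachable = {0,3,7}
  0: ok
  3: ✗ unsafe
  7: ok
witness against invariant: a·a → 3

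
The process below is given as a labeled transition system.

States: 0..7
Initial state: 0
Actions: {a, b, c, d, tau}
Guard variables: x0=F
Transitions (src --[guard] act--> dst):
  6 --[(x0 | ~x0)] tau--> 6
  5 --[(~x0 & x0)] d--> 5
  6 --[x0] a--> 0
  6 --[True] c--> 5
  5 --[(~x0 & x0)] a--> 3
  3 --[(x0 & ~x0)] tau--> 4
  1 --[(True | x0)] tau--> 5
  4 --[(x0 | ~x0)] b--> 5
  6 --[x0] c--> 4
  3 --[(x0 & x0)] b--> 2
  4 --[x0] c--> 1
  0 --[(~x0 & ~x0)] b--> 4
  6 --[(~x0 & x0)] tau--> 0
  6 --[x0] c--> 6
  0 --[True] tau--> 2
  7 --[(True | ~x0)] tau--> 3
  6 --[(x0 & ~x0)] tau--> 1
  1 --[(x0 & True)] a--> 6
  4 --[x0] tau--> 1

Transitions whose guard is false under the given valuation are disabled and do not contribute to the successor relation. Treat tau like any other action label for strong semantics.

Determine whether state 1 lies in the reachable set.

Answer: UNREACHABLE

Trace:
Guard filter leaves 7 enabled edge(s).
depth 0: {0}
depth 1: {2,4}  cumulative {0,2,4}
depth 2: {5}  cumulative {0,2,4,5}
Reachable = {0,2,4,5}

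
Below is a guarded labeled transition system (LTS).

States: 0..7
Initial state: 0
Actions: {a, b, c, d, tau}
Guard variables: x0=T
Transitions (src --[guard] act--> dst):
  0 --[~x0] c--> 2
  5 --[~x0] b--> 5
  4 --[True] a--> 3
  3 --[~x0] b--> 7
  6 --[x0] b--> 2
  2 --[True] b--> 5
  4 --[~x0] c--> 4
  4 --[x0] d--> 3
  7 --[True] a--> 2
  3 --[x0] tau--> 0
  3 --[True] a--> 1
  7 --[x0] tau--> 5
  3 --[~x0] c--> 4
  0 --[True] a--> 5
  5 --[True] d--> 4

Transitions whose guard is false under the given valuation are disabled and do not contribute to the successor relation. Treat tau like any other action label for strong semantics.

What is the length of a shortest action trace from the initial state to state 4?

Answer: 2

Trace:
BFS to 4:
  L0 = {0}
  L1 = {5}
  L2 = {4}
depth(4)=2, e.g. a·d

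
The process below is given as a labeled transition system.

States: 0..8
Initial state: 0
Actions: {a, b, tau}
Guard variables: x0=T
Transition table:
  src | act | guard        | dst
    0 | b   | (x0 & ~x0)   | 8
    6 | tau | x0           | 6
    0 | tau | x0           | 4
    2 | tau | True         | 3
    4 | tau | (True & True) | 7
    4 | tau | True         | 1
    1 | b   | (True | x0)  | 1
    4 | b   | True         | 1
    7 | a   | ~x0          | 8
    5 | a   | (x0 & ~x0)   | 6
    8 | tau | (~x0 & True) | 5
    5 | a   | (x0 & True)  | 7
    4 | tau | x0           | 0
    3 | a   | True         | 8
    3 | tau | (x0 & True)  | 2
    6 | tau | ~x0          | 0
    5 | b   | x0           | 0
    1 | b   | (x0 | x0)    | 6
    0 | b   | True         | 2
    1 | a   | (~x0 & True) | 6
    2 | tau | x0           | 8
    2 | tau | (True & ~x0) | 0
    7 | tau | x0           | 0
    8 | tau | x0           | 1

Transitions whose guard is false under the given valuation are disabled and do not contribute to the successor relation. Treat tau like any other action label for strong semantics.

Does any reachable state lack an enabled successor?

R = {0,1,2,3,4,6,7,8}
  0: b→2  tau→4  [2 exit(s)]
  1: b→1  b→6  [2 exit(s)]
  2: tau→3  tau→8  [2 exit(s)]
  3: a→8  tau→2  [2 exit(s)]
  4: b→1  tau→0  tau→1  tau→7  [4 exit(s)]
  6: tau→6  [1 exit(s)]
  7: tau→0  [1 exit(s)]
  8: tau→1  [1 exit(s)]

Answer: DEADLOCK-FREE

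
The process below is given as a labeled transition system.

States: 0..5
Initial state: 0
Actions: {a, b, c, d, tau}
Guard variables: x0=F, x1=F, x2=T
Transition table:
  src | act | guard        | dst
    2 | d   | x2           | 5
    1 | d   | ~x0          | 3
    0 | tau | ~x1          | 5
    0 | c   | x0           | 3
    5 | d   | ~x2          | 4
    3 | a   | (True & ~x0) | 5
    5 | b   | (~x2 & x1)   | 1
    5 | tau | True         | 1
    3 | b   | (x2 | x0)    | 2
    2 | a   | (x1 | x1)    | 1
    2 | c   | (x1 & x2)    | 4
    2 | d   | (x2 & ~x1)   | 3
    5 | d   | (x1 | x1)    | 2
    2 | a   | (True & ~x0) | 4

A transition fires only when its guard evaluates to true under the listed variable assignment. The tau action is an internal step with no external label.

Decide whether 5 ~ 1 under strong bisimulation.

Refine partition for ~:
  round 0: {{0,1,2,3,4,5}}
  round 1: {{0,5},{1},{2},{3},{4}}
  round 2: {{0},{1},{2},{3},{4},{5}}
Fixed point at round 3; 6 class(es).
class of 5: {5}; class of 1: {1}

Answer: NOT BISIMILAR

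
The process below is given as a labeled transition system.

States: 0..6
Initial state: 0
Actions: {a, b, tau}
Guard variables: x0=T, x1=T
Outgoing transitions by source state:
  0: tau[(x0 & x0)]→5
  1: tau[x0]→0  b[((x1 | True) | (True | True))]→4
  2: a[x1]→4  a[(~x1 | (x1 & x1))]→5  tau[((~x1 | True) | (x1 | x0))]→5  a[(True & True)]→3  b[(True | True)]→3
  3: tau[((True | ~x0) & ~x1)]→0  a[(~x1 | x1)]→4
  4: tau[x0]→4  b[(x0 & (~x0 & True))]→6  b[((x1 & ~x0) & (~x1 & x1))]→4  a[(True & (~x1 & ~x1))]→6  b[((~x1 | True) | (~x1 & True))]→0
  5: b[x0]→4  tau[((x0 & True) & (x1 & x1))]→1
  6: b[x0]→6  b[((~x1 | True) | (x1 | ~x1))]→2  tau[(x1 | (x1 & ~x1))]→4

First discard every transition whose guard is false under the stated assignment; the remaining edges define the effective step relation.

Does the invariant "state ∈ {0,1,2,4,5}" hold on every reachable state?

Answer: INVARIANT HOLDS

Analysis:
Safe = {0,1,2,4,5}
Reachable = {0,1,4,5}
  0: ok
  1: ok
  4: ok
  5: ok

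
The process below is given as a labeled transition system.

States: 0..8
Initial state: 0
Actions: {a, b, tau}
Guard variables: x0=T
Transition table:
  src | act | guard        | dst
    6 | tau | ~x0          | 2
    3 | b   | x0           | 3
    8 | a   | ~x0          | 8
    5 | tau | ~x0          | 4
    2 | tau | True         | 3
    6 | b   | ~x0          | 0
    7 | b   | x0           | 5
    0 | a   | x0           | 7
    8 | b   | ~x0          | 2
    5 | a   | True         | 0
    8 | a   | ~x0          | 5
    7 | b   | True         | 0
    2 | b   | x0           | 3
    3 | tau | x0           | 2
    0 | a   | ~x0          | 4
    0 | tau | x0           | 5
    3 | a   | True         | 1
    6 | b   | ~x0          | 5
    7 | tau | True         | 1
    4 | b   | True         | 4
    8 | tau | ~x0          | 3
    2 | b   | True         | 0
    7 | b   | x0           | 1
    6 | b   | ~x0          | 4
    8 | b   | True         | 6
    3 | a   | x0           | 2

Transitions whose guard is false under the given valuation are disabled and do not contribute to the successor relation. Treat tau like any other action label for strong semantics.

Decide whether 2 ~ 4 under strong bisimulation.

Answer: NOT BISIMILAR

Working:
Bisimulation quotient by refinement:
  P[0] = {{0,1,2,3,4,5,6,7,8}}
  P[1] = {{0},{1,6},{2,7},{3},{4,8},{5}}
  P[2] = {{0},{1,6},{2},{3},{4},{5},{7},{8}}
8 equivalence class(es) (converged in 3)
2∈{2}, 4∈{4}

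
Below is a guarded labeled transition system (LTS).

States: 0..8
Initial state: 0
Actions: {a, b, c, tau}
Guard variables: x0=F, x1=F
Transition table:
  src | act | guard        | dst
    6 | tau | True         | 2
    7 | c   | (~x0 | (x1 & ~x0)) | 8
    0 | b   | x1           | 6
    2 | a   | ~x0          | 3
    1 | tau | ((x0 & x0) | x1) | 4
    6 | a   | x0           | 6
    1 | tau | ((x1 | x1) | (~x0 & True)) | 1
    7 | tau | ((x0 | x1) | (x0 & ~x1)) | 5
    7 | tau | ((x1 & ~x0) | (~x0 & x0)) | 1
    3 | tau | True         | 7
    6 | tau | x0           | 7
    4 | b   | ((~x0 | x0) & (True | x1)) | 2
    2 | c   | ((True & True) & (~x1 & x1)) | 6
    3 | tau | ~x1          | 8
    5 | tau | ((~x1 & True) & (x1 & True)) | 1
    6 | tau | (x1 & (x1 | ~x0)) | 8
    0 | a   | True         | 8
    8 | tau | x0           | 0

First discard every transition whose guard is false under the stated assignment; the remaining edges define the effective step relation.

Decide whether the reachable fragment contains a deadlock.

Answer: DEADLOCK at state 8

Analysis:
R = {0,8}
  0: a→8  [deg 1]
  8: ∅  [STUCK]
trace reaching 8: a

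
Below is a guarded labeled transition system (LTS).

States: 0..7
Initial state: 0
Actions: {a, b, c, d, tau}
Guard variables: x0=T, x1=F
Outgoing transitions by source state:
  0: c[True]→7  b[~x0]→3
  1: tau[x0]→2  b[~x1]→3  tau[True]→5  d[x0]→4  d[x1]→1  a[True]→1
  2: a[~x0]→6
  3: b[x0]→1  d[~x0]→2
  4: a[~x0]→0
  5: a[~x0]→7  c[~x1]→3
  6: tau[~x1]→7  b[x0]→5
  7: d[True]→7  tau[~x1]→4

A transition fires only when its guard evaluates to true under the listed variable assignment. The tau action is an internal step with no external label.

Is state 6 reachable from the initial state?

Answer: UNREACHABLE

Working:
Guard filter leaves 12 enabled edge(s).
depth 0: {0}
depth 1: {7}  total {0,7}
depth 2: {4}  total {0,4,7}
R = {0,4,7}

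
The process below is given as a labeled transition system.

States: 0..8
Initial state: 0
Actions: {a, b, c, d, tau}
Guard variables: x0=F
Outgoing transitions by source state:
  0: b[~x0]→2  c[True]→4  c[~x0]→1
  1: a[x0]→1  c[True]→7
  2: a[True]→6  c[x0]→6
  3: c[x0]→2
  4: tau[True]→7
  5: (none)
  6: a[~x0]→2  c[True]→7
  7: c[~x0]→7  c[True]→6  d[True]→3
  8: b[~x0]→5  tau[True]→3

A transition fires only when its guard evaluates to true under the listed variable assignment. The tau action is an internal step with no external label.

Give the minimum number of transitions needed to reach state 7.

Answer: 2

Trace:
Breadth-first toward 7:
  Layer 0: {0}
  Layer 1: {1,2,4}
  Layer 2: {6,7}
first hit 7 at d=2 via c·c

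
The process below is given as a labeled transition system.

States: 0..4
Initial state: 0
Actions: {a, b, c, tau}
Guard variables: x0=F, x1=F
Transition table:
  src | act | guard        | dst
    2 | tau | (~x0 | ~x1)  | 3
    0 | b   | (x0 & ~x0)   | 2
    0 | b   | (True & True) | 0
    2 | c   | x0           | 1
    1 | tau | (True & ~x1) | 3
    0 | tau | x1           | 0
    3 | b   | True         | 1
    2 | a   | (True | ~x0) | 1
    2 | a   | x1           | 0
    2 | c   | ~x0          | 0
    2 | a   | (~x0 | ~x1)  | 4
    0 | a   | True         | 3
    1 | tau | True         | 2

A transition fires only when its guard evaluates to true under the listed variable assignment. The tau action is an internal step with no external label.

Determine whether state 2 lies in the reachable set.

Guard filter leaves 9 enabled edge(s).
depth 0: {0}
depth 1: {3}  cumulative {0,3}
depth 2: {1}  cumulative {0,1,3}
depth 3: {2}  cumulative {0,1,2,3}
depth 4: {4}  cumulative {0,1,2,3,4}
Reach set: {0,1,2,3,4}
trace reaching 2: a·b·tau

Answer: REACHABLE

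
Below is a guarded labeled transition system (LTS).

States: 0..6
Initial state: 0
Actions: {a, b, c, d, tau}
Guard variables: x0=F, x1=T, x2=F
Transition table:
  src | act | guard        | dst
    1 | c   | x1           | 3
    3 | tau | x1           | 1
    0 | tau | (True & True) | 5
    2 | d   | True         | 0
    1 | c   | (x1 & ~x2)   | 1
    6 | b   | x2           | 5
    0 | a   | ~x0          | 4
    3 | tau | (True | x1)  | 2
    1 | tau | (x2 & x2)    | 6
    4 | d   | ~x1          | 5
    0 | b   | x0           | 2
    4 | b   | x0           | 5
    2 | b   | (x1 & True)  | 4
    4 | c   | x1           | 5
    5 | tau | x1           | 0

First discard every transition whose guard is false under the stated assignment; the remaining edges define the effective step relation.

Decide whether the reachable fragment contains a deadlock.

Reach set: {0,4,5}
  0: a→4  tau→5  [2 out]
  4: c→5  [1 out]
  5: tau→0  [1 out]

Answer: DEADLOCK-FREE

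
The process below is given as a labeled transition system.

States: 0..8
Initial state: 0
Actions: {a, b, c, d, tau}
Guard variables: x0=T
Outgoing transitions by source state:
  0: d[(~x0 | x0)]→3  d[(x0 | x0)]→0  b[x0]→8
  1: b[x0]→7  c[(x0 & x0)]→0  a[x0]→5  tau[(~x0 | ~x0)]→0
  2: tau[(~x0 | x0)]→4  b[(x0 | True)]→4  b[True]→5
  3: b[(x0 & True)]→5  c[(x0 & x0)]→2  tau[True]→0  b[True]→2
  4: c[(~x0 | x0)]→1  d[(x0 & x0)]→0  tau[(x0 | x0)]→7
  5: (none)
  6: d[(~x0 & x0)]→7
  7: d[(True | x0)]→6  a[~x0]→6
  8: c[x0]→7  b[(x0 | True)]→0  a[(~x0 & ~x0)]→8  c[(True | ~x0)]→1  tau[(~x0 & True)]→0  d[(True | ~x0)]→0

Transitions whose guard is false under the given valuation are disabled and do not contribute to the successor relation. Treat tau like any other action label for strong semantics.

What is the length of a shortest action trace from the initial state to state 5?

Answer: 2

Trace:
Layered search for 5:
  Layer 0: {0}
  Layer 1: {3,8}
  Layer 2: {1,2,5,7}
5 enters at depth 2; path d·b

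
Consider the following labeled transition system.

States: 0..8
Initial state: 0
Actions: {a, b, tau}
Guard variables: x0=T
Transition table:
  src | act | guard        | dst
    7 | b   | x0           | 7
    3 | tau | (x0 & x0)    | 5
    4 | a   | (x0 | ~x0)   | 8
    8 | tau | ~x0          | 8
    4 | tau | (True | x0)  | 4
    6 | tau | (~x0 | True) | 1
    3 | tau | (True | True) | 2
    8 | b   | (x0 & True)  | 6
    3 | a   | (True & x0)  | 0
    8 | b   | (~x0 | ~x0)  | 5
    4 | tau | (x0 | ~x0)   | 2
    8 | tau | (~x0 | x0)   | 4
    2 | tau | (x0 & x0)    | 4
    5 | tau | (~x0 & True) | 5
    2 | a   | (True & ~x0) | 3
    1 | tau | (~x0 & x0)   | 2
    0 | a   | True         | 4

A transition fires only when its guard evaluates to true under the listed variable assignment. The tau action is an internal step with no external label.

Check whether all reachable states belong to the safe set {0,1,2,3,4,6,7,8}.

Inv-set: {0,1,2,3,4,6,7,8}
Reach set: {0,1,2,4,6,8}
  0: safe
  1: safe
  2: safe
  4: safe
  6: safe
  8: safe

Answer: INVARIANT HOLDS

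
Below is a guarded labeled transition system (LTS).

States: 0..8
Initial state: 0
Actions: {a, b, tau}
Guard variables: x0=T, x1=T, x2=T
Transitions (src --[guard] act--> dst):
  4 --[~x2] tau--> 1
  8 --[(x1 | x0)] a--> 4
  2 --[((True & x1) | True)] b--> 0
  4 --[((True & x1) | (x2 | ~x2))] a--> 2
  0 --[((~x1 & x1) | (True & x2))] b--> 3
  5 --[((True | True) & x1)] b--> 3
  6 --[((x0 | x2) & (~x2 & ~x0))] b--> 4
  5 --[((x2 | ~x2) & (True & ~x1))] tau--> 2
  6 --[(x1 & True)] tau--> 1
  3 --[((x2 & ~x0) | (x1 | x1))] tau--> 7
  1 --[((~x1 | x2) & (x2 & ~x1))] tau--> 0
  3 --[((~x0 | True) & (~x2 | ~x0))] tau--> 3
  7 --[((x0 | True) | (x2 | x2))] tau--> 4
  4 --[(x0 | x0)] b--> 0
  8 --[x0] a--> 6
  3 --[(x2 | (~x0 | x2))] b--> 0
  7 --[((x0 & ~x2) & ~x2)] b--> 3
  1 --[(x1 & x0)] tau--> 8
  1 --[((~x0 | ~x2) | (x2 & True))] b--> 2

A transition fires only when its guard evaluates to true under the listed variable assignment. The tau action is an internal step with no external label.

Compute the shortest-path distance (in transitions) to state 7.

Answer: 2

Working:
BFS to 7:
  Layer 0: {0}
  Layer 1: {3}
  Layer 2: {7}
depth(7)=2, e.g. b·tau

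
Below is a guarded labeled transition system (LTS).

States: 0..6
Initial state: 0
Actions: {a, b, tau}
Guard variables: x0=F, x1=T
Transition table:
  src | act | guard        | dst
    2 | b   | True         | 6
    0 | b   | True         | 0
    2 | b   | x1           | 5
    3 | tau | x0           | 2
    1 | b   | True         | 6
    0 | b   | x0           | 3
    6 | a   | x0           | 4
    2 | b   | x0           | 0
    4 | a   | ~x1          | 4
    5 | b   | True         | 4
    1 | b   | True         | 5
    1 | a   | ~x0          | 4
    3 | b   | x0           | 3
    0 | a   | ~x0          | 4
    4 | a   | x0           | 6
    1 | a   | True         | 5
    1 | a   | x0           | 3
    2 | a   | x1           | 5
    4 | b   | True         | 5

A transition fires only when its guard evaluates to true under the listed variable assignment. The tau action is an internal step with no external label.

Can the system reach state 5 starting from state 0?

After dropping false guards: 11 live edges.
depth 0: {0}
depth 1: {4}  cumulative {0,4}
depth 2: {5}  cumulative {0,4,5}
Reachable = {0,4,5}
Path to 5: a·b

Answer: REACHABLE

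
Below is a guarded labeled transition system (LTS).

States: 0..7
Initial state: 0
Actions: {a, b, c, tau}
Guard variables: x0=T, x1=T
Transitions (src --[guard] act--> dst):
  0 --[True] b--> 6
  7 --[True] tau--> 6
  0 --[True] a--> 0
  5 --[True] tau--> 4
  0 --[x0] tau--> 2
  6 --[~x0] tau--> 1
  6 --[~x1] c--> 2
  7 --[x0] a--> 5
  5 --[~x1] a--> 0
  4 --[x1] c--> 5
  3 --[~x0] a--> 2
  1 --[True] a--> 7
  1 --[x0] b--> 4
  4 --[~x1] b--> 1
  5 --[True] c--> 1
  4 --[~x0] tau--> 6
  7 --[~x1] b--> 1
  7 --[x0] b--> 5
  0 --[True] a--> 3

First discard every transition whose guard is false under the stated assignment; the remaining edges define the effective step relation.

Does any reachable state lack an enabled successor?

R = {0,2,3,6}
  0: a→0  a→3  b→6  tau→2  [4 out]
  2: ∅  [deadlock]
  3: ∅  [deadlock]
  6: ∅  [deadlock]
trace reaching 2: tau

Answer: DEADLOCK at state 2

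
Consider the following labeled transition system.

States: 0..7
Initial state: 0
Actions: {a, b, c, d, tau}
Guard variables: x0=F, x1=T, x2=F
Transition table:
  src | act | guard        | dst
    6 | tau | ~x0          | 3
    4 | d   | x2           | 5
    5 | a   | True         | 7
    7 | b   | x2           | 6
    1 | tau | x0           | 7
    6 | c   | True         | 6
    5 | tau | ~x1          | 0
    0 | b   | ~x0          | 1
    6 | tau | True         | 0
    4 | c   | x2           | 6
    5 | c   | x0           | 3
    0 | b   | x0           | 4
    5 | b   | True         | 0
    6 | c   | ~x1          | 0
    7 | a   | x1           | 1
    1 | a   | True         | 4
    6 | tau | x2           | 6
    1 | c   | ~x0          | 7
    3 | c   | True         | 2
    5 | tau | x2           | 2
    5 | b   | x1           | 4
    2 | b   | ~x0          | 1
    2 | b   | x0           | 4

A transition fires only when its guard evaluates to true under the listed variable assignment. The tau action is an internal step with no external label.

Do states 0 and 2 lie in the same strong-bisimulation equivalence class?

Answer: BISIMILAR

Analysis:
Compute ~ classes (split until stable):
  π0 = {{0,1,2,3,4,5,6,7}}
  π1 = {{0,2},{1},{3},{4},{5},{6},{7}}
7 equivalence class(es) (converged in 2)
0∈{0,2}, 2∈{0,2}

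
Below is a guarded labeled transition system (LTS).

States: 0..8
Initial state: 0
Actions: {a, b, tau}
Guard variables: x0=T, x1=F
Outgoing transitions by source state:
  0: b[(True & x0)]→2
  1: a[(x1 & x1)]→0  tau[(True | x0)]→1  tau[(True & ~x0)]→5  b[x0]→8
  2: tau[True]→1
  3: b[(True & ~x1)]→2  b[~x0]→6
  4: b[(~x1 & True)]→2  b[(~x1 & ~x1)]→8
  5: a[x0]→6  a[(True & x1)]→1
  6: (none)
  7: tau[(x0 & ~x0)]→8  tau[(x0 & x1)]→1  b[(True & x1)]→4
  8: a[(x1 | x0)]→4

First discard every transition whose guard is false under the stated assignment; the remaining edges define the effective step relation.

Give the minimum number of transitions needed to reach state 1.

Layered search for 1:
  L0 = {0}
  L1 = {2}
  L2 = {1}
depth(1)=2, e.g. b·tau

Answer: 2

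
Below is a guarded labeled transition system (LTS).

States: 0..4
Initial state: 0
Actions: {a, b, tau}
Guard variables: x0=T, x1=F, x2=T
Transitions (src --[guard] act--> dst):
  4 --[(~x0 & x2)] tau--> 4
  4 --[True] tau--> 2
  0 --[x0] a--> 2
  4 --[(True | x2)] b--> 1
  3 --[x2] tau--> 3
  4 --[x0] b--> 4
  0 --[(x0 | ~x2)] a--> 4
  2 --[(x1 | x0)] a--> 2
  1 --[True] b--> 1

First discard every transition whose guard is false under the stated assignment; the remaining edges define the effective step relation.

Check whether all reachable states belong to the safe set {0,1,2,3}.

Answer: INVARIANT VIOLATED at state 4

Trace:
Allowed set {0,1,2,3}
Reach set: {0,1,2,4}
  0: safe
  1: safe
  2: safe
  4: ✗ unsafe
reach 4 via a — violates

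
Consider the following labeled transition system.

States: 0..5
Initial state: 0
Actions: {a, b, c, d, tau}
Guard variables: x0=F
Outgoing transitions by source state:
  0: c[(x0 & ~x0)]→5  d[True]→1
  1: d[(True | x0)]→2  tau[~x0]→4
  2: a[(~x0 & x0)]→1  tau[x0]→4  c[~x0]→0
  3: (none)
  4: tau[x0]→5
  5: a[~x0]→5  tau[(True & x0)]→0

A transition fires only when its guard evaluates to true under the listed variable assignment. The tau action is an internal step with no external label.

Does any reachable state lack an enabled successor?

Answer: DEADLOCK at state 4

Working:
Reach set: {0,1,2,4}
  0: d→1  [deg 1]
  1: d→2  tau→4  [deg 2]
  2: c→0  [deg 1]
  4: ∅  [deadlock]
witness 4: d·tau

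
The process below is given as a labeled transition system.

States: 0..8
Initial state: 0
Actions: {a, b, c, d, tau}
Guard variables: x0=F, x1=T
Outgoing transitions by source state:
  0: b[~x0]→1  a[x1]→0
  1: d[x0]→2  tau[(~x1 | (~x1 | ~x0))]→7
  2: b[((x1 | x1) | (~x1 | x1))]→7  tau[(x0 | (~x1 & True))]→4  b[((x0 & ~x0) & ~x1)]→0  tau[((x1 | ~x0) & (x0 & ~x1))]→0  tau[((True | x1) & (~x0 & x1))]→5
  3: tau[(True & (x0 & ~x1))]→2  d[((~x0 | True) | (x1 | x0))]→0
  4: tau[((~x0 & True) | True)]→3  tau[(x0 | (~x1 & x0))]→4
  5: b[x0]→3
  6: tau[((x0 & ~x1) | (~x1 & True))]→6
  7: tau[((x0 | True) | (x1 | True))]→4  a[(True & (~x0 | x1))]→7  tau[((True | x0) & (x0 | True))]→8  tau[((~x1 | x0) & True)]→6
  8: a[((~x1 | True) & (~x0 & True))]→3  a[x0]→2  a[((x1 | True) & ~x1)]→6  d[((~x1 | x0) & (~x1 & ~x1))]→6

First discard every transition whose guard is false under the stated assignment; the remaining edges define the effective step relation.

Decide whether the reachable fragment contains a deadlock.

R = {0,1,3,4,7,8}
  0: a→0  b→1  [deg 2]
  1: tau→7  [deg 1]
  3: d→0  [deg 1]
  4: tau→3  [deg 1]
  7: a→7  tau→4  tau→8  [deg 3]
  8: a→3  [deg 1]

Answer: DEADLOCK-FREE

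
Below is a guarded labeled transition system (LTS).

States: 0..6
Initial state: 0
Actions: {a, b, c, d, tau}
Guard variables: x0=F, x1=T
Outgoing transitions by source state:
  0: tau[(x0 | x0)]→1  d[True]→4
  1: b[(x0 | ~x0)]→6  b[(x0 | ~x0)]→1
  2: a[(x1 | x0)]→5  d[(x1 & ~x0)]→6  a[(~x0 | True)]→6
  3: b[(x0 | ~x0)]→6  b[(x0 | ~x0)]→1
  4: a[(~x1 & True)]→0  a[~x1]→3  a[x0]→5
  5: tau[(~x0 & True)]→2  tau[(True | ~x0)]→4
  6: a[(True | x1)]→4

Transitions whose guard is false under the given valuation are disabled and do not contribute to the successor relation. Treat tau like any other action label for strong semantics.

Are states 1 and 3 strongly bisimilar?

Bisimulation quotient by refinement:
  P[0] = {{0,1,2,3,4,5,6}}
  P[1] = {{0},{1,3},{2},{4},{5},{6}}
stable after 2 split(s): 6 block(s)
1∈{1,3}, 3∈{1,3}

Answer: BISIMILAR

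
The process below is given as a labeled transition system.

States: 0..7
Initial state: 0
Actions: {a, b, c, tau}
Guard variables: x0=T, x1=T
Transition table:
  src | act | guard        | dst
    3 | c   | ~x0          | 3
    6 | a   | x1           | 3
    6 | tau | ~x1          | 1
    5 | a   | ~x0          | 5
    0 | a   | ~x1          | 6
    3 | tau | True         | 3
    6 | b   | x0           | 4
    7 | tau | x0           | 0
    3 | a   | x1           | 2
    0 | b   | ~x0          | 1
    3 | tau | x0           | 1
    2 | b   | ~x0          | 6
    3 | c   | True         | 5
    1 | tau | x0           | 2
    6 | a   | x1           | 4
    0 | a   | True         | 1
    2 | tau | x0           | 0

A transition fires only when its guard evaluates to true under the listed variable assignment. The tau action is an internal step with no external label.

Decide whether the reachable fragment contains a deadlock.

R = {0,1,2}
  0: a→1  [1 exit(s)]
  1: tau→2  [1 exit(s)]
  2: tau→0  [1 exit(s)]

Answer: DEADLOCK-FREE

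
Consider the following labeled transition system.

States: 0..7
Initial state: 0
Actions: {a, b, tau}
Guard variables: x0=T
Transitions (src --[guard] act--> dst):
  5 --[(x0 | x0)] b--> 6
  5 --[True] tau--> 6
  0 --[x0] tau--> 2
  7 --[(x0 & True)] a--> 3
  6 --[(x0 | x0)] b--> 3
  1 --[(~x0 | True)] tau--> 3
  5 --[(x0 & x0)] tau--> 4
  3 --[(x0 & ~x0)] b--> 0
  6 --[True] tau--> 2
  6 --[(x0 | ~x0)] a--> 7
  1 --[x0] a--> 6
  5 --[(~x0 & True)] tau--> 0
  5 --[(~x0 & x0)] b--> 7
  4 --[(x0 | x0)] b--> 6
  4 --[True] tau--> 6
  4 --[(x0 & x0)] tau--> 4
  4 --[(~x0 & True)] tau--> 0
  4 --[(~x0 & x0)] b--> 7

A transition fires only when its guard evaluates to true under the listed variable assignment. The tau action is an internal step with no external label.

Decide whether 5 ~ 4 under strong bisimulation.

Refine partition for ~:
  round 0: {{0,1,2,3,4,5,6,7}}
  round 1: {{0},{1},{2,3},{4,5},{6},{7}}
Fixed point at round 2; 6 class(es).
class of 5: {4,5}; class of 4: {4,5}

Answer: BISIMILAR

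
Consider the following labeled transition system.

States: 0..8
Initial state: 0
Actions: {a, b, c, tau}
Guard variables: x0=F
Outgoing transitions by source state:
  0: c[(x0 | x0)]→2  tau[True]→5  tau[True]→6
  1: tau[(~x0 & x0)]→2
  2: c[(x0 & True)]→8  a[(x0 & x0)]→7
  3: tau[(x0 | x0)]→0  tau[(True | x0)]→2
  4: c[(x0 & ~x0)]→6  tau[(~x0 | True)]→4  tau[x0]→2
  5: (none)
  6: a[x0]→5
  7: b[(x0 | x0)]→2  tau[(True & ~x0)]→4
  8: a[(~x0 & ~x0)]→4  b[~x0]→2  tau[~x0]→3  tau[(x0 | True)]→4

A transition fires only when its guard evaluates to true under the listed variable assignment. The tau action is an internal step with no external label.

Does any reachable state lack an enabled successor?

Answer: DEADLOCK at state 5

Trace:
Reachable = {0,5,6}
  0: tau→5  tau→6  [deg 2]
  5: ∅  [deadlock]
  6: ∅  [deadlock]
witness 5: tau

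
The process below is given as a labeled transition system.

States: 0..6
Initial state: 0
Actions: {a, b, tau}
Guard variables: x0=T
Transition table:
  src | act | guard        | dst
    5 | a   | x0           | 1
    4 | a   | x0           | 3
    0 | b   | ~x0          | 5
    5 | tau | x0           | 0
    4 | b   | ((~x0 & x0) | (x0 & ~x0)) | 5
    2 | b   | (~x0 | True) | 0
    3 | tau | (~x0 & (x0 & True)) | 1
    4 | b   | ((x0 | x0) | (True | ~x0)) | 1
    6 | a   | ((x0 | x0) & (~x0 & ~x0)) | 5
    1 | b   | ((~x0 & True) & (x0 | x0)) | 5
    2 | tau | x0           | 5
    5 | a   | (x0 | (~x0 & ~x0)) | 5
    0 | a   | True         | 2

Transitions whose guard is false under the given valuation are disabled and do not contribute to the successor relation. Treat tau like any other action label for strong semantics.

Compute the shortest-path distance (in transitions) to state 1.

Breadth-first toward 1:
  Layer 0: {0}
  Layer 1: {2}
  Layer 2: {5}
  Layer 3: {1}
depth(1)=3, e.g. a·tau·a

Answer: 3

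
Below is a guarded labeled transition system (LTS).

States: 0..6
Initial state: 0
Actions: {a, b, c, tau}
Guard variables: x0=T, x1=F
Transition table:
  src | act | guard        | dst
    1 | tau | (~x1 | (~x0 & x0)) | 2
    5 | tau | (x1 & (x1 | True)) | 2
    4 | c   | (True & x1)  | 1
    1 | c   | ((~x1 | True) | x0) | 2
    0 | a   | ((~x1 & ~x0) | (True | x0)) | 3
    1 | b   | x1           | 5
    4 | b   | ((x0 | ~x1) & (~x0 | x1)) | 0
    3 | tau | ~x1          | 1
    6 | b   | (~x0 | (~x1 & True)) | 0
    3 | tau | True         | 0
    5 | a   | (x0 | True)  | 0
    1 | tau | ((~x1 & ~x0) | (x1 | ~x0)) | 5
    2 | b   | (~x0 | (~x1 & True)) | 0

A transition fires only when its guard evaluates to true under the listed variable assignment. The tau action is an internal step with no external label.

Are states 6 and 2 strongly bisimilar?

Compute ~ classes (split until stable):
  round 0: {{0,1,2,3,4,5,6}}
  round 1: {{0,5},{1},{2,6},{3},{4}}
  round 2: {{0},{1},{2,6},{3},{4},{5}}
stable after 3 split(s): 6 block(s)
6∈{2,6}, 2∈{2,6}

Answer: BISIMILAR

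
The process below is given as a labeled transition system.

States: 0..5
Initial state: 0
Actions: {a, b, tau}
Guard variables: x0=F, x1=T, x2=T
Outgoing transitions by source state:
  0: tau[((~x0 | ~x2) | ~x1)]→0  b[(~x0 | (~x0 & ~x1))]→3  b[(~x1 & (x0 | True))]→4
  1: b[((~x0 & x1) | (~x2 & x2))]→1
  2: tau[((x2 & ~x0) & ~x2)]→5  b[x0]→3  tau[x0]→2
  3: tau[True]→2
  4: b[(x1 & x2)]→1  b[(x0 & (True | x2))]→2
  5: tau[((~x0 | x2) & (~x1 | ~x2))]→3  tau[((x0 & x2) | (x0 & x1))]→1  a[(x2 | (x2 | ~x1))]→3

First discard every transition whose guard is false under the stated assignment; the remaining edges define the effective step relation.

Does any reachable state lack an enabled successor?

Answer: DEADLOCK at state 2

Working:
R = {0,2,3}
  0: b→3  tau→0  [2 exit(s)]
  2: ∅  [STUCK]
  3: tau→2  [1 exit(s)]
witness 2: b·tau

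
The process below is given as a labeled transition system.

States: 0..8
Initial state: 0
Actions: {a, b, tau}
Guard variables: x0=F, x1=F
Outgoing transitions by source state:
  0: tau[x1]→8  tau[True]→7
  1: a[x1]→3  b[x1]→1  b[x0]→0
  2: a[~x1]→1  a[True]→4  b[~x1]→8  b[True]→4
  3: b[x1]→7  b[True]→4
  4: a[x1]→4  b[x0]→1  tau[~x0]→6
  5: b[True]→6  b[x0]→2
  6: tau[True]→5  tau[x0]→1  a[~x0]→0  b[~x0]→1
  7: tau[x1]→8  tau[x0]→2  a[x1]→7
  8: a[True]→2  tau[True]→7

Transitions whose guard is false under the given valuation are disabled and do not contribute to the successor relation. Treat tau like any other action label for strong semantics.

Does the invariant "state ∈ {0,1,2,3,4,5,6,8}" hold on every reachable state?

Inv-set: {0,1,2,3,4,5,6,8}
Reach set: {0,7}
  0: ok
  7: ✗ unsafe
reach 7 via tau — violates

Answer: INVARIANT VIOLATED at state 7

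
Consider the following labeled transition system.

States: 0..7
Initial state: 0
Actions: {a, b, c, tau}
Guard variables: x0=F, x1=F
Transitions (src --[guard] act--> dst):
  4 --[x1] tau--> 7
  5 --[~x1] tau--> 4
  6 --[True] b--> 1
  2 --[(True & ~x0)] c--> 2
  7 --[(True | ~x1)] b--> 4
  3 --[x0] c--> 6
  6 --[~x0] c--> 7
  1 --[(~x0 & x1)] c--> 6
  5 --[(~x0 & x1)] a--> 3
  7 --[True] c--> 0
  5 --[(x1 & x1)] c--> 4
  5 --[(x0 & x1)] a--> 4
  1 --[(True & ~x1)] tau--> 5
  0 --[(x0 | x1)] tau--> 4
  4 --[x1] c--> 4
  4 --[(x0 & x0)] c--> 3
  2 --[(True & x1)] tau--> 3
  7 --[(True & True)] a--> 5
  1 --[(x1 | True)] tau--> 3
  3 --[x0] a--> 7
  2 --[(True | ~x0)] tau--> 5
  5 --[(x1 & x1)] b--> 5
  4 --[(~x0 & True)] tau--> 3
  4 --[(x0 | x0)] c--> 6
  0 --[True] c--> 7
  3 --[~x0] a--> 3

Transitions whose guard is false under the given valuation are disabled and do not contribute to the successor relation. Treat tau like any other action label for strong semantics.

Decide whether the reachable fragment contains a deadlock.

Answer: DEADLOCK-FREE

Trace:
Reach set: {0,3,4,5,7}
  0: c→7  [1 out]
  3: a→3  [1 out]
  4: tau→3  [1 out]
  5: tau→4  [1 out]
  7: a→5  b→4  c→0  [3 out]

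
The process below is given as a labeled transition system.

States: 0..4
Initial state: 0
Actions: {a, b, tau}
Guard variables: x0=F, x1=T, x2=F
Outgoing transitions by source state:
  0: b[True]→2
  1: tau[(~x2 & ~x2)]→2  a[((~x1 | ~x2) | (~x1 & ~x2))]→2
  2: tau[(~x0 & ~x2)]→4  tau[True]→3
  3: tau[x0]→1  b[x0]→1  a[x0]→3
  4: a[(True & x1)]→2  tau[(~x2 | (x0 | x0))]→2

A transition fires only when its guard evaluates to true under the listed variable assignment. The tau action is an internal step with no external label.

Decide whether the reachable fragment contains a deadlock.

R = {0,2,3,4}
  0: b→2  [1 exit(s)]
  2: tau→3  tau→4  [2 exit(s)]
  3: ∅  [deadlock]
  4: a→2  tau→2  [2 exit(s)]
Path to 3: b·tau

Answer: DEADLOCK at state 3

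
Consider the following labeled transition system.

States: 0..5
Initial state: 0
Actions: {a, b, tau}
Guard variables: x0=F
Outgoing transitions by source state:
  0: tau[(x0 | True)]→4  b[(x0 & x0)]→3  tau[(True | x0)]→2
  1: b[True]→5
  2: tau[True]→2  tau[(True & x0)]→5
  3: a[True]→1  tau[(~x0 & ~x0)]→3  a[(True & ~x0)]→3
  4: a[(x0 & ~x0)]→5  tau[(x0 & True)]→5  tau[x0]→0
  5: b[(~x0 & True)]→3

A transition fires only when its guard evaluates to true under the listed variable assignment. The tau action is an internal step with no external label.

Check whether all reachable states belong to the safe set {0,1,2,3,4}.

Answer: INVARIANT HOLDS

Working:
Allowed set {0,1,2,3,4}
Reachable = {0,2,4}
  0: ok
  2: ok
  4: ok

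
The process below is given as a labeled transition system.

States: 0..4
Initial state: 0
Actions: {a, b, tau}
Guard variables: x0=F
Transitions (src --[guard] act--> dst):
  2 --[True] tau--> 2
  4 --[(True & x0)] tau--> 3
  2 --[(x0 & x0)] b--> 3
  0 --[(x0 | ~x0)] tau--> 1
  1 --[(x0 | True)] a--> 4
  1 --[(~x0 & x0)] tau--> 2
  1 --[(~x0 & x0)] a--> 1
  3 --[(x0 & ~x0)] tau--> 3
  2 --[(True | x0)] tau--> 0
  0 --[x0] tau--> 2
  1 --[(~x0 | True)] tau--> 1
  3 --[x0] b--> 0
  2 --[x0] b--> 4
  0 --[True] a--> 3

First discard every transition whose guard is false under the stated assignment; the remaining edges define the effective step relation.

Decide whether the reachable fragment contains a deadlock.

Reach set: {0,1,3,4}
  0: a→3  tau→1  [2 out]
  1: a→4  tau→1  [2 out]
  3: ∅  [no exit]
  4: ∅  [no exit]
trace reaching 3: a

Answer: DEADLOCK at state 3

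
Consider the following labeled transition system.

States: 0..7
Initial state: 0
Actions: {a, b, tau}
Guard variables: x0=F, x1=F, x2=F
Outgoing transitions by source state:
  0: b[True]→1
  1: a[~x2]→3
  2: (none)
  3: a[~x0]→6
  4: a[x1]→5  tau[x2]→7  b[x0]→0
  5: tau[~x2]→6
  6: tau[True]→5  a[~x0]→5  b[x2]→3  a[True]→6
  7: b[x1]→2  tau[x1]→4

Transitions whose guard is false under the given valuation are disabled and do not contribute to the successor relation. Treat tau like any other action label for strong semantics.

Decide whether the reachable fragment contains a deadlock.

Reach set: {0,1,3,5,6}
  0: b→1  [1 out]
  1: a→3  [1 out]
  3: a→6  [1 out]
  5: tau→6  [1 out]
  6: a→5  a→6  tau→5  [3 out]

Answer: DEADLOCK-FREE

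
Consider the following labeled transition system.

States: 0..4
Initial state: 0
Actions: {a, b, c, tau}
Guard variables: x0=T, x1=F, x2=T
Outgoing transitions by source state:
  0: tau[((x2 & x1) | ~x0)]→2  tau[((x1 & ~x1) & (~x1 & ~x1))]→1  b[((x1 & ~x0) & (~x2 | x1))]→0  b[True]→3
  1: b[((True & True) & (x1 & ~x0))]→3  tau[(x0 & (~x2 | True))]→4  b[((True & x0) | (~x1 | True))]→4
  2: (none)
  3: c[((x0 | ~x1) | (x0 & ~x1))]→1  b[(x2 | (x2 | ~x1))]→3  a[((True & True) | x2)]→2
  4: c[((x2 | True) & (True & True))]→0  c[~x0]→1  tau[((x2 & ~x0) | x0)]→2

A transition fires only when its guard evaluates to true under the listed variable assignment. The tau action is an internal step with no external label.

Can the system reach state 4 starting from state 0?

Answer: REACHABLE

Analysis:
Guard filter leaves 8 enabled edge(s).
L0 = {0}
L1 = {3}  now seen {0,3}
L2 = {1,2}  now seen {0,1,2,3}
L3 = {4}  now seen {0,1,2,3,4}
Reachable = {0,1,2,3,4}
witness 4: b·c·tau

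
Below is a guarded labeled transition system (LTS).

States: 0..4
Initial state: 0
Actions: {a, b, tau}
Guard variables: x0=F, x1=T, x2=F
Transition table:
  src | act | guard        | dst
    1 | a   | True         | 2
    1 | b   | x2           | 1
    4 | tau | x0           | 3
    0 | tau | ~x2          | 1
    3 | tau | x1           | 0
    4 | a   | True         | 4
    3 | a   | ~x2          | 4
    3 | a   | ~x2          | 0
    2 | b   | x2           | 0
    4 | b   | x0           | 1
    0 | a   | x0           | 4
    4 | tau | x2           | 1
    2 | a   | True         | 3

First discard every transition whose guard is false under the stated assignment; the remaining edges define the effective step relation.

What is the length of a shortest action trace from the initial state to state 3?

BFS to 3:
  Layer 0: {0}
  Layer 1: {1}
  Layer 2: {2}
  Layer 3: {3}
depth(3)=3, e.g. tau·a·a

Answer: 3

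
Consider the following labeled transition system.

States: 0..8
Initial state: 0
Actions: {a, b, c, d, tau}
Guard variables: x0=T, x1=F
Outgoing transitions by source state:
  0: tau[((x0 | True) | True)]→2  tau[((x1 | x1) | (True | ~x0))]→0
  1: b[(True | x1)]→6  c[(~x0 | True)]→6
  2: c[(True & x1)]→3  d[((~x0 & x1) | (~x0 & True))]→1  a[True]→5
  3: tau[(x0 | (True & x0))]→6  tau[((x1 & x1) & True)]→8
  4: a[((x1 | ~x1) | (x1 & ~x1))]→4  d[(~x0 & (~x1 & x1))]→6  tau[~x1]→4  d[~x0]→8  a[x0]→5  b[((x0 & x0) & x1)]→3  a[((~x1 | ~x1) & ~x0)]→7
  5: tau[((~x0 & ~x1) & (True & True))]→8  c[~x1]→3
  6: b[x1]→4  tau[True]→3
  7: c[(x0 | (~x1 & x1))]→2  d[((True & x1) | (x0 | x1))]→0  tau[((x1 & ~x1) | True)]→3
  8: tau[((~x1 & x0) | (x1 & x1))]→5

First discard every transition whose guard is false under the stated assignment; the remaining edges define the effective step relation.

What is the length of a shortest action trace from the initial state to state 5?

Breadth-first toward 5:
  depth 0: {0}
  depth 1: {2}
  depth 2: {5}
depth(5)=2, e.g. tau·a

Answer: 2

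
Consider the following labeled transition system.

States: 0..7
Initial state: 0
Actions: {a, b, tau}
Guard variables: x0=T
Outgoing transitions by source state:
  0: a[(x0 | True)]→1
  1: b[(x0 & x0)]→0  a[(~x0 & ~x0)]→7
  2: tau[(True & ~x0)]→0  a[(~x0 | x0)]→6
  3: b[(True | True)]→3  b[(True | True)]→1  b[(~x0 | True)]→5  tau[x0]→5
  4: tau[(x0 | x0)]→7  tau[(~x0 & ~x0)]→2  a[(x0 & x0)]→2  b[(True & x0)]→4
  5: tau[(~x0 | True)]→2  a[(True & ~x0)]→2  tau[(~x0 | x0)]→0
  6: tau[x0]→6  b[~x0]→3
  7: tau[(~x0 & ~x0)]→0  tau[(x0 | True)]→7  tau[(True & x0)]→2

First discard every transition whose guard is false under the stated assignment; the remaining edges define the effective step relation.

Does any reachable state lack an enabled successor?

Reach set: {0,1}
  0: a→1  [1 out]
  1: b→0  [1 out]

Answer: DEADLOCK-FREE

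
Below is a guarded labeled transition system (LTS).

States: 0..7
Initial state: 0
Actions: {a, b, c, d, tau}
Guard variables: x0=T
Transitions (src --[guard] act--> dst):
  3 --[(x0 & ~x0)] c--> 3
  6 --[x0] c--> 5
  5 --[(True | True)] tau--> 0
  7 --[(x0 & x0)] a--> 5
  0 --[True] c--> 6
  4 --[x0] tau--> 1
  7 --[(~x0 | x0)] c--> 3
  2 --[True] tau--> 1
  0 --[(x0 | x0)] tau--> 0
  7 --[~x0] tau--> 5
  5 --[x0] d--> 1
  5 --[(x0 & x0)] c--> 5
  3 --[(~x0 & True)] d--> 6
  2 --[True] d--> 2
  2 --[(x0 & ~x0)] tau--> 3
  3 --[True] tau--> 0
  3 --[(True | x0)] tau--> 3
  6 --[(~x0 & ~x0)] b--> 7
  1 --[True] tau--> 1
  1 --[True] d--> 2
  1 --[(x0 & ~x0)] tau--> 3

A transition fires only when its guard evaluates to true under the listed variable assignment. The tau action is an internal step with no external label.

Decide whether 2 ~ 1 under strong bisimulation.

Answer: BISIMILAR

Working:
Compute ~ classes (split until stable):
  P[0] = {{0,1,2,3,4,5,6,7}}
  P[1] = {{0},{1,2},{3,4},{5},{6},{7}}
  P[2] = {{0},{1,2},{3},{4},{5},{6},{7}}
stable after 3 split(s): 7 block(s)
2∈{1,2}, 1∈{1,2}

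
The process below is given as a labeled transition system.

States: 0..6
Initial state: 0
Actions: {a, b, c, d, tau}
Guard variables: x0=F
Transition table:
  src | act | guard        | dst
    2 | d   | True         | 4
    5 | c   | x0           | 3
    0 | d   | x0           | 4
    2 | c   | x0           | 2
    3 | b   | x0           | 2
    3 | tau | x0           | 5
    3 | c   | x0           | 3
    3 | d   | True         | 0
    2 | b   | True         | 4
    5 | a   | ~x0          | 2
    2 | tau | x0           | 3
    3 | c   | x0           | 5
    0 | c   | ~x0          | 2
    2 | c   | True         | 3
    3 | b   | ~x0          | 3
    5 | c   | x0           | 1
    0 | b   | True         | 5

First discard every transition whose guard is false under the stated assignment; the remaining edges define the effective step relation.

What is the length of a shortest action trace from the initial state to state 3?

BFS to 3:
  Layer 0: {0}
  Layer 1: {2,5}
  Layer 2: {3,4}
3 enters at depth 2; path c·c

Answer: 2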